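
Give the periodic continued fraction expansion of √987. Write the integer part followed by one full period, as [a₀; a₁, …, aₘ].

a₀ = ⌊√987⌋ = 31.
With m₀=0, d₀=1 and mₖ₊₁ = dₖaₖ − mₖ, dₖ₊₁ = (n − mₖ₊₁²)/dₖ, aₖ₊₁ = ⌊(a₀+mₖ₊₁)/dₖ₊₁⌋:
  k=1: m=31, d=26, a=2
  k=2: m=21, d=21, a=2
  k=3: m=21, d=26, a=2
  k=4: m=31, d=1, a=62
d=1 and a=2a₀=62 at k=4, so the next step gives (m, d) = (31, 26) again — its k=1 value — and the period has length 4.

[31; 2, 2, 2, 62]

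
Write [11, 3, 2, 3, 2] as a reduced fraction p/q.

621/55

Using pₖ = aₖpₖ₋₁ + pₖ₋₂ and qₖ = aₖqₖ₋₁ + qₖ₋₂:
  k=0: a=11, p=11, q=1
  k=1: a=3, p=34, q=3
  k=2: a=2, p=79, q=7
  k=3: a=3, p=271, q=24
  k=4: a=2, p=621, q=55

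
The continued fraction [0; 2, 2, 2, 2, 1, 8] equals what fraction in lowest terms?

148/357

Fold from the inside: start with 8/1.
  1 + 1/8 = 9/8
  2 + 8/9 = 26/9
  2 + 9/26 = 61/26
  2 + 26/61 = 148/61
  2 + 61/148 = 357/148
  0 + 148/357 = 148/357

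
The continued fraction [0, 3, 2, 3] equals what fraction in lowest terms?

Fold from the inside: start with 3/1.
  2 + 1/3 = 7/3
  3 + 3/7 = 24/7
  0 + 7/24 = 7/24

7/24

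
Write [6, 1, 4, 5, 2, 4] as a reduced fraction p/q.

1729/254

Using pₖ = aₖpₖ₋₁ + pₖ₋₂ and qₖ = aₖqₖ₋₁ + qₖ₋₂:
  k=0: a=6, p=6, q=1
  k=1: a=1, p=7, q=1
  k=2: a=4, p=34, q=5
  k=3: a=5, p=177, q=26
  k=4: a=2, p=388, q=57
  k=5: a=4, p=1729, q=254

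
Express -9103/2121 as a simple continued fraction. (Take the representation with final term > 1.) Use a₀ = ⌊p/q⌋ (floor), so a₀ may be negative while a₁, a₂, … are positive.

-9103 = -5×2121 + 1502
2121 = 1×1502 + 619
1502 = 2×619 + 264
619 = 2×264 + 91
264 = 2×91 + 82
91 = 1×82 + 9
82 = 9×9 + 1
9 = 9×1 + 0  (stop)
So -9103/2121 = [-5; 1, 2, 2, 2, 1, 9, 9].

[-5; 1, 2, 2, 2, 1, 9, 9]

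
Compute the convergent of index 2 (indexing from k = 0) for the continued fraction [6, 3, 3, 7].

63/10

Using pₖ = aₖpₖ₋₁ + pₖ₋₂, qₖ = aₖqₖ₋₁ + qₖ₋₂ (with p₋₁=1, p₋₂=0, q₋₁=0, q₋₂=1):
  k=0: a=6, p=6, q=1
  k=1: a=3, p=19, q=3
  k=2: a=3, p=63, q=10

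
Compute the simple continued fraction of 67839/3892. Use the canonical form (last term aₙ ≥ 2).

[17; 2, 3, 11, 16, 3]

67839 = 17·3892 + 1675
3892 = 2·1675 + 542
1675 = 3·542 + 49
542 = 11·49 + 3
49 = 16·3 + 1
3 = 3·1 + 0  (stop)
So 67839/3892 = [17; 2, 3, 11, 16, 3].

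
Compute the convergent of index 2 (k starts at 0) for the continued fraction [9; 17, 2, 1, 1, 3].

Using pₖ = aₖpₖ₋₁ + pₖ₋₂, qₖ = aₖqₖ₋₁ + qₖ₋₂ (with p₋₁=1, p₋₂=0, q₋₁=0, q₋₂=1):
  k=0: a=9, p=9, q=1
  k=1: a=17, p=154, q=17
  k=2: a=2, p=317, q=35

317/35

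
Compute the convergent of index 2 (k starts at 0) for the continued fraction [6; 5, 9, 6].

Using pₖ = aₖpₖ₋₁ + pₖ₋₂, qₖ = aₖqₖ₋₁ + qₖ₋₂ (with p₋₁=1, p₋₂=0, q₋₁=0, q₋₂=1):
  k=0: a=6, p=6, q=1
  k=1: a=5, p=31, q=5
  k=2: a=9, p=285, q=46

285/46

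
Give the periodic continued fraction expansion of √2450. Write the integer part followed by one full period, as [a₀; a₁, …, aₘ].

[49; 2, 98]

a₀ = ⌊√2450⌋ = 49.
With m₀=0, d₀=1 and mₖ₊₁ = dₖaₖ − mₖ, dₖ₊₁ = (n − mₖ₊₁²)/dₖ, aₖ₊₁ = ⌊(a₀+mₖ₊₁)/dₖ₊₁⌋:
  k=1: m=49, d=49, a=2
  k=2: m=49, d=1, a=98
d=1 and a=2a₀=98 at k=2, so the next step gives (m, d) = (49, 49) again — its k=1 value — and the period has length 2.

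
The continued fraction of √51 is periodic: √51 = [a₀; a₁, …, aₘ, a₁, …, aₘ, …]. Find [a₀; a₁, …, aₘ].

a₀ = ⌊√51⌋ = 7.
With m₀=0, d₀=1 and mₖ₊₁ = dₖaₖ − mₖ, dₖ₊₁ = (n − mₖ₊₁²)/dₖ, aₖ₊₁ = ⌊(a₀+mₖ₊₁)/dₖ₊₁⌋:
  k=1: m=7, d=2, a=7
  k=2: m=7, d=1, a=14
d=1 and a=2a₀=14 at k=2, so the next step gives (m, d) = (7, 2) again — its k=1 value — and the period has length 2.

[7; 7, 14]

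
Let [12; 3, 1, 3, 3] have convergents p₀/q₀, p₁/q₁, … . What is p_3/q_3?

184/15

Using pₖ = aₖpₖ₋₁ + pₖ₋₂, qₖ = aₖqₖ₋₁ + qₖ₋₂ (with p₋₁=1, p₋₂=0, q₋₁=0, q₋₂=1):
  k=0: a=12, p=12, q=1
  k=1: a=3, p=37, q=3
  k=2: a=1, p=49, q=4
  k=3: a=3, p=184, q=15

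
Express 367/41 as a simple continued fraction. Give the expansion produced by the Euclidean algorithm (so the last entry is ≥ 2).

367 = 8*41 + 39
41 = 1*39 + 2
39 = 19*2 + 1
2 = 2*1 + 0  (stop)
So 367/41 = [8; 1, 19, 2].

[8; 1, 19, 2]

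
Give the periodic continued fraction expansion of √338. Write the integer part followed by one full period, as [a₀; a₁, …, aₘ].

[18; 2, 1, 1, 2, 36]

a₀ = ⌊√338⌋ = 18.
With m₀=0, d₀=1 and mₖ₊₁ = dₖaₖ − mₖ, dₖ₊₁ = (n − mₖ₊₁²)/dₖ, aₖ₊₁ = ⌊(a₀+mₖ₊₁)/dₖ₊₁⌋:
  k=1: m=18, d=14, a=2
  k=2: m=10, d=17, a=1
  k=3: m=7, d=17, a=1
  k=4: m=10, d=14, a=2
  k=5: m=18, d=1, a=36
d=1 and a=2a₀=36 at k=5, so the next step gives (m, d) = (18, 14) again — its k=1 value — and the period has length 5.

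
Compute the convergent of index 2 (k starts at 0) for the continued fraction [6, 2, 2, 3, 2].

Using pₖ = aₖpₖ₋₁ + pₖ₋₂, qₖ = aₖqₖ₋₁ + qₖ₋₂ (with p₋₁=1, p₋₂=0, q₋₁=0, q₋₂=1):
  k=0: a=6, p=6, q=1
  k=1: a=2, p=13, q=2
  k=2: a=2, p=32, q=5

32/5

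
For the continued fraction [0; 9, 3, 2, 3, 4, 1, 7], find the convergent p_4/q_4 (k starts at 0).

Using pₖ = aₖpₖ₋₁ + pₖ₋₂, qₖ = aₖqₖ₋₁ + qₖ₋₂ (with p₋₁=1, p₋₂=0, q₋₁=0, q₋₂=1):
  k=0: a=0, p=0, q=1
  k=1: a=9, p=1, q=9
  k=2: a=3, p=3, q=28
  k=3: a=2, p=7, q=65
  k=4: a=3, p=24, q=223

24/223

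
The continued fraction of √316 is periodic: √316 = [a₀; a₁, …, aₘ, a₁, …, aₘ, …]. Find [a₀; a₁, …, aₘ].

a₀ = ⌊√316⌋ = 17.
With m₀=0, d₀=1 and mₖ₊₁ = dₖaₖ − mₖ, dₖ₊₁ = (n − mₖ₊₁²)/dₖ, aₖ₊₁ = ⌊(a₀+mₖ₊₁)/dₖ₊₁⌋:
  k=1: m=17, d=27, a=1
  k=2: m=10, d=8, a=3
  k=3: m=14, d=15, a=2
  k=4: m=16, d=4, a=8
  k=5: m=16, d=15, a=2
  k=6: m=14, d=8, a=3
  k=7: m=10, d=27, a=1
  k=8: m=17, d=1, a=34
d=1 and a=2a₀=34 at k=8, so the next step gives (m, d) = (17, 27) again — its k=1 value — and the period has length 8.

[17; 1, 3, 2, 8, 2, 3, 1, 34]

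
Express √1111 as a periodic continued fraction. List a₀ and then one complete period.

a₀ = ⌊√1111⌋ = 33.
With m₀=0, d₀=1 and mₖ₊₁ = dₖaₖ − mₖ, dₖ₊₁ = (n − mₖ₊₁²)/dₖ, aₖ₊₁ = ⌊(a₀+mₖ₊₁)/dₖ₊₁⌋:
  k=1: m=33, d=22, a=3
  k=2: m=33, d=1, a=66
d=1 and a=2a₀=66 at k=2, so the next step gives (m, d) = (33, 22) again — its k=1 value — and the period has length 2.

[33; 3, 66]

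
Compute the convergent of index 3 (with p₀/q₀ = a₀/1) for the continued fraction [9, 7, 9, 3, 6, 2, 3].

Using pₖ = aₖpₖ₋₁ + pₖ₋₂, qₖ = aₖqₖ₋₁ + qₖ₋₂ (with p₋₁=1, p₋₂=0, q₋₁=0, q₋₂=1):
  k=0: a=9, p=9, q=1
  k=1: a=7, p=64, q=7
  k=2: a=9, p=585, q=64
  k=3: a=3, p=1819, q=199

1819/199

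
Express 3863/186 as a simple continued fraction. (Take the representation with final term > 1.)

[20; 1, 3, 3, 14]

3863 = 20*186 + 143
186 = 1*143 + 43
143 = 3*43 + 14
43 = 3*14 + 1
14 = 14*1 + 0  (stop)
So 3863/186 = [20; 1, 3, 3, 14].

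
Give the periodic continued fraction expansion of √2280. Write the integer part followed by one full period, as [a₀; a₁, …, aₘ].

a₀ = ⌊√2280⌋ = 47.
With m₀=0, d₀=1 and mₖ₊₁ = dₖaₖ − mₖ, dₖ₊₁ = (n − mₖ₊₁²)/dₖ, aₖ₊₁ = ⌊(a₀+mₖ₊₁)/dₖ₊₁⌋:
  k=1: m=47, d=71, a=1
  k=2: m=24, d=24, a=2
  k=3: m=24, d=71, a=1
  k=4: m=47, d=1, a=94
d=1 and a=2a₀=94 at k=4, so the next step gives (m, d) = (47, 71) again — its k=1 value — and the period has length 4.

[47; 1, 2, 1, 94]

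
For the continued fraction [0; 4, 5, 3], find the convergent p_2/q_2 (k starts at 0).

5/21

Using pₖ = aₖpₖ₋₁ + pₖ₋₂, qₖ = aₖqₖ₋₁ + qₖ₋₂ (with p₋₁=1, p₋₂=0, q₋₁=0, q₋₂=1):
  k=0: a=0, p=0, q=1
  k=1: a=4, p=1, q=4
  k=2: a=5, p=5, q=21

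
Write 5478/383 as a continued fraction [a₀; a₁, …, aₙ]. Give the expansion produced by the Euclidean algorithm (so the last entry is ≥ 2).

5478 = 14*383 + 116
383 = 3*116 + 35
116 = 3*35 + 11
35 = 3*11 + 2
11 = 5*2 + 1
2 = 2*1 + 0  (stop)
So 5478/383 = [14; 3, 3, 3, 5, 2].

[14; 3, 3, 3, 5, 2]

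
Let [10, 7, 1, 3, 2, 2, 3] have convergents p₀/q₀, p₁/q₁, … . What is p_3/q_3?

314/31

Using pₖ = aₖpₖ₋₁ + pₖ₋₂, qₖ = aₖqₖ₋₁ + qₖ₋₂ (with p₋₁=1, p₋₂=0, q₋₁=0, q₋₂=1):
  k=0: a=10, p=10, q=1
  k=1: a=7, p=71, q=7
  k=2: a=1, p=81, q=8
  k=3: a=3, p=314, q=31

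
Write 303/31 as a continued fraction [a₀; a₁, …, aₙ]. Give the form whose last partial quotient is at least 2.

[9; 1, 3, 2, 3]

303 = 9×31 + 24
31 = 1×24 + 7
24 = 3×7 + 3
7 = 2×3 + 1
3 = 3×1 + 0  (stop)
So 303/31 = [9; 1, 3, 2, 3].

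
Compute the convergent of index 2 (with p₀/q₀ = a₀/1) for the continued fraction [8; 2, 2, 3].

42/5

Using pₖ = aₖpₖ₋₁ + pₖ₋₂, qₖ = aₖqₖ₋₁ + qₖ₋₂ (with p₋₁=1, p₋₂=0, q₋₁=0, q₋₂=1):
  k=0: a=8, p=8, q=1
  k=1: a=2, p=17, q=2
  k=2: a=2, p=42, q=5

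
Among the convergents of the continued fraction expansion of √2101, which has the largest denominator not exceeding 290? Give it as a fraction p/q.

√2101 = [45; 1, 5, 8, 5, 1, 90, …] (period length 6).
Convergents:
  p_0/q_0 = 45/1
  p_1/q_1 = 46/1
  p_2/q_2 = 275/6
  p_3/q_3 = 2246/49
  p_4/q_4 = 11505/251
  p_5/q_5 = 13751/300
q_4 = 251 ≤ 290 < 300 = q_5, so the answer is 11505/251.

11505/251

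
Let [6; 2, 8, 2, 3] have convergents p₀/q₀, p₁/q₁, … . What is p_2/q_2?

110/17

Using pₖ = aₖpₖ₋₁ + pₖ₋₂, qₖ = aₖqₖ₋₁ + qₖ₋₂ (with p₋₁=1, p₋₂=0, q₋₁=0, q₋₂=1):
  k=0: a=6, p=6, q=1
  k=1: a=2, p=13, q=2
  k=2: a=8, p=110, q=17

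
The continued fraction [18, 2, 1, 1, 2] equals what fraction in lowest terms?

239/13

Fold from the inside: start with 2/1.
  1 + 1/2 = 3/2
  1 + 2/3 = 5/3
  2 + 3/5 = 13/5
  18 + 5/13 = 239/13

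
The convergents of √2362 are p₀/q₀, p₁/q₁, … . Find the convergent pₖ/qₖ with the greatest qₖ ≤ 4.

√2362 = [48; 1, 1, 1, 1, 96, …] (period length 5).
Convergents:
  p_0/q_0 = 48/1
  p_1/q_1 = 49/1
  p_2/q_2 = 97/2
  p_3/q_3 = 146/3
  p_4/q_4 = 243/5
q_3 = 3 ≤ 4 < 5 = q_4, so the answer is 146/3.

146/3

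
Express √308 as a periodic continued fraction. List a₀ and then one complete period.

a₀ = ⌊√308⌋ = 17.
With m₀=0, d₀=1 and mₖ₊₁ = dₖaₖ − mₖ, dₖ₊₁ = (n − mₖ₊₁²)/dₖ, aₖ₊₁ = ⌊(a₀+mₖ₊₁)/dₖ₊₁⌋:
  k=1: m=17, d=19, a=1
  k=2: m=2, d=16, a=1
  k=3: m=14, d=7, a=4
  k=4: m=14, d=16, a=1
  k=5: m=2, d=19, a=1
  k=6: m=17, d=1, a=34
d=1 and a=2a₀=34 at k=6, so the next step gives (m, d) = (17, 19) again — its k=1 value — and the period has length 6.

[17; 1, 1, 4, 1, 1, 34]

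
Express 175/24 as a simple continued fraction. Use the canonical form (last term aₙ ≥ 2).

175 = 7*24 + 7
24 = 3*7 + 3
7 = 2*3 + 1
3 = 3*1 + 0  (stop)
So 175/24 = [7; 3, 2, 3].

[7; 3, 2, 3]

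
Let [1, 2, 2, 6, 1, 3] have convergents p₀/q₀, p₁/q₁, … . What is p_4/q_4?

52/37

Using pₖ = aₖpₖ₋₁ + pₖ₋₂, qₖ = aₖqₖ₋₁ + qₖ₋₂ (with p₋₁=1, p₋₂=0, q₋₁=0, q₋₂=1):
  k=0: a=1, p=1, q=1
  k=1: a=2, p=3, q=2
  k=2: a=2, p=7, q=5
  k=3: a=6, p=45, q=32
  k=4: a=1, p=52, q=37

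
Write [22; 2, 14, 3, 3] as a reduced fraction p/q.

6655/296

Using pₖ = aₖpₖ₋₁ + pₖ₋₂ and qₖ = aₖqₖ₋₁ + qₖ₋₂:
  k=0: a=22, p=22, q=1
  k=1: a=2, p=45, q=2
  k=2: a=14, p=652, q=29
  k=3: a=3, p=2001, q=89
  k=4: a=3, p=6655, q=296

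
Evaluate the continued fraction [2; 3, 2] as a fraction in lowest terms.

Fold from the inside: start with 2/1.
  3 + 1/2 = 7/2
  2 + 2/7 = 16/7

16/7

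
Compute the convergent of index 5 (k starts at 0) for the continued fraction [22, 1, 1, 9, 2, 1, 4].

Using pₖ = aₖpₖ₋₁ + pₖ₋₂, qₖ = aₖqₖ₋₁ + qₖ₋₂ (with p₋₁=1, p₋₂=0, q₋₁=0, q₋₂=1):
  k=0: a=22, p=22, q=1
  k=1: a=1, p=23, q=1
  k=2: a=1, p=45, q=2
  k=3: a=9, p=428, q=19
  k=4: a=2, p=901, q=40
  k=5: a=1, p=1329, q=59

1329/59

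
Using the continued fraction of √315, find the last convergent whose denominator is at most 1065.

10081/568

√315 = [17; 1, 2, 1, 34, …] (period length 4).
Convergents:
  p_0/q_0 = 17/1
  p_1/q_1 = 18/1
  p_2/q_2 = 53/3
  p_3/q_3 = 71/4
  p_4/q_4 = 2467/139
  p_5/q_5 = 2538/143
  p_6/q_6 = 7543/425
  p_7/q_7 = 10081/568
  p_8/q_8 = 350297/19737
q_7 = 568 ≤ 1065 < 19737 = q_8, so the answer is 10081/568.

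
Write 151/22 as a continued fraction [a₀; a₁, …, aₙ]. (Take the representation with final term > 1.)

[6; 1, 6, 3]

151 = 6*22 + 19
22 = 1*19 + 3
19 = 6*3 + 1
3 = 3*1 + 0  (stop)
So 151/22 = [6; 1, 6, 3].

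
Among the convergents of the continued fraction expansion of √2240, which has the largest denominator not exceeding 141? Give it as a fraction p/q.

√2240 = [47; 3, 23, 3, 94, …] (period length 4).
Convergents:
  p_0/q_0 = 47/1
  p_1/q_1 = 142/3
  p_2/q_2 = 3313/70
  p_3/q_3 = 10081/213
q_2 = 70 ≤ 141 < 213 = q_3, so the answer is 3313/70.

3313/70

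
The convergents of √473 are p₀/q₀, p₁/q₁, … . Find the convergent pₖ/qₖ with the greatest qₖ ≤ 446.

√473 = [21; 1, 2, 1, 42, …] (period length 4).
Convergents:
  p_0/q_0 = 21/1
  p_1/q_1 = 22/1
  p_2/q_2 = 65/3
  p_3/q_3 = 87/4
  p_4/q_4 = 3719/171
  p_5/q_5 = 3806/175
  p_6/q_6 = 11331/521
q_5 = 175 ≤ 446 < 521 = q_6, so the answer is 3806/175.

3806/175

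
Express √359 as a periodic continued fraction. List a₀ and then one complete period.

a₀ = ⌊√359⌋ = 18.
With m₀=0, d₀=1 and mₖ₊₁ = dₖaₖ − mₖ, dₖ₊₁ = (n − mₖ₊₁²)/dₖ, aₖ₊₁ = ⌊(a₀+mₖ₊₁)/dₖ₊₁⌋:
  k=1: m=18, d=35, a=1
  k=2: m=17, d=2, a=17
  k=3: m=17, d=35, a=1
  k=4: m=18, d=1, a=36
d=1 and a=2a₀=36 at k=4, so the next step gives (m, d) = (18, 35) again — its k=1 value — and the period has length 4.

[18; 1, 17, 1, 36]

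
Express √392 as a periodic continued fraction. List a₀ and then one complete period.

[19; 1, 3, 1, 38]

a₀ = ⌊√392⌋ = 19.
With m₀=0, d₀=1 and mₖ₊₁ = dₖaₖ − mₖ, dₖ₊₁ = (n − mₖ₊₁²)/dₖ, aₖ₊₁ = ⌊(a₀+mₖ₊₁)/dₖ₊₁⌋:
  k=1: m=19, d=31, a=1
  k=2: m=12, d=8, a=3
  k=3: m=12, d=31, a=1
  k=4: m=19, d=1, a=38
d=1 and a=2a₀=38 at k=4, so the next step gives (m, d) = (19, 31) again — its k=1 value — and the period has length 4.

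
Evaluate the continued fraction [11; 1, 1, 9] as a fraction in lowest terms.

Fold from the inside: start with 9/1.
  1 + 1/9 = 10/9
  1 + 9/10 = 19/10
  11 + 10/19 = 219/19

219/19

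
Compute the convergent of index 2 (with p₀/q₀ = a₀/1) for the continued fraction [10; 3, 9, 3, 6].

289/28

Using pₖ = aₖpₖ₋₁ + pₖ₋₂, qₖ = aₖqₖ₋₁ + qₖ₋₂ (with p₋₁=1, p₋₂=0, q₋₁=0, q₋₂=1):
  k=0: a=10, p=10, q=1
  k=1: a=3, p=31, q=3
  k=2: a=9, p=289, q=28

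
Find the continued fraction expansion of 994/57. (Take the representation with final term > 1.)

[17; 2, 3, 1, 1, 3]

994 = 17·57 + 25
57 = 2·25 + 7
25 = 3·7 + 4
7 = 1·4 + 3
4 = 1·3 + 1
3 = 3·1 + 0  (stop)
So 994/57 = [17; 2, 3, 1, 1, 3].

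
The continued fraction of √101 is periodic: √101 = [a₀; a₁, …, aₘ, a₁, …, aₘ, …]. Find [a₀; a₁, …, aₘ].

a₀ = ⌊√101⌋ = 10.
With m₀=0, d₀=1 and mₖ₊₁ = dₖaₖ − mₖ, dₖ₊₁ = (n − mₖ₊₁²)/dₖ, aₖ₊₁ = ⌊(a₀+mₖ₊₁)/dₖ₊₁⌋:
  k=1: m=10, d=1, a=20
d=1 and a=2a₀=20 at k=1, so the next step gives (m, d) = (10, 1) again — its k=1 value — and the period has length 1.

[10; 20]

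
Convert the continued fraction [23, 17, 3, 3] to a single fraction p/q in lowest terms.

3989/173

Using pₖ = aₖpₖ₋₁ + pₖ₋₂ and qₖ = aₖqₖ₋₁ + qₖ₋₂:
  k=0: a=23, p=23, q=1
  k=1: a=17, p=392, q=17
  k=2: a=3, p=1199, q=52
  k=3: a=3, p=3989, q=173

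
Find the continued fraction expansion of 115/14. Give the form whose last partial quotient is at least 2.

115 = 8·14 + 3
14 = 4·3 + 2
3 = 1·2 + 1
2 = 2·1 + 0  (stop)
So 115/14 = [8; 4, 1, 2].

[8; 4, 1, 2]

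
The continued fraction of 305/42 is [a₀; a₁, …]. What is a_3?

4

305 = 7·42 + 11   →  a_0 = 7
42 = 3·11 + 9   →  a_1 = 3
11 = 1·9 + 2   →  a_2 = 1
9 = 4·2 + 1   →  a_3 = 4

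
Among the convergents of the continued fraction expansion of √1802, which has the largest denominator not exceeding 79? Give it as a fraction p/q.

849/20

√1802 = [42; 2, 4, 2, 84, …] (period length 4).
Convergents:
  p_0/q_0 = 42/1
  p_1/q_1 = 85/2
  p_2/q_2 = 382/9
  p_3/q_3 = 849/20
  p_4/q_4 = 71698/1689
q_3 = 20 ≤ 79 < 1689 = q_4, so the answer is 849/20.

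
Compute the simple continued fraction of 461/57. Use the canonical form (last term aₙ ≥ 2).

461 = 8*57 + 5
57 = 11*5 + 2
5 = 2*2 + 1
2 = 2*1 + 0  (stop)
So 461/57 = [8; 11, 2, 2].

[8; 11, 2, 2]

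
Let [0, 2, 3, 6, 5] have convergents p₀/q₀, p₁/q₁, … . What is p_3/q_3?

19/44

Using pₖ = aₖpₖ₋₁ + pₖ₋₂, qₖ = aₖqₖ₋₁ + qₖ₋₂ (with p₋₁=1, p₋₂=0, q₋₁=0, q₋₂=1):
  k=0: a=0, p=0, q=1
  k=1: a=2, p=1, q=2
  k=2: a=3, p=3, q=7
  k=3: a=6, p=19, q=44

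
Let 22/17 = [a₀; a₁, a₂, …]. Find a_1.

22 = 1·17 + 5   →  a_0 = 1
17 = 3·5 + 2   →  a_1 = 3

3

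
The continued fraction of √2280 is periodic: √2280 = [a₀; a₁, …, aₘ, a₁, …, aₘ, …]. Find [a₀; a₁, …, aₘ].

a₀ = ⌊√2280⌋ = 47.
With m₀=0, d₀=1 and mₖ₊₁ = dₖaₖ − mₖ, dₖ₊₁ = (n − mₖ₊₁²)/dₖ, aₖ₊₁ = ⌊(a₀+mₖ₊₁)/dₖ₊₁⌋:
  k=1: m=47, d=71, a=1
  k=2: m=24, d=24, a=2
  k=3: m=24, d=71, a=1
  k=4: m=47, d=1, a=94
d=1 and a=2a₀=94 at k=4, so the next step gives (m, d) = (47, 71) again — its k=1 value — and the period has length 4.

[47; 1, 2, 1, 94]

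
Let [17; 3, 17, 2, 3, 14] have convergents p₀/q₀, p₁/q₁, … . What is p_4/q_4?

Using pₖ = aₖpₖ₋₁ + pₖ₋₂, qₖ = aₖqₖ₋₁ + qₖ₋₂ (with p₋₁=1, p₋₂=0, q₋₁=0, q₋₂=1):
  k=0: a=17, p=17, q=1
  k=1: a=3, p=52, q=3
  k=2: a=17, p=901, q=52
  k=3: a=2, p=1854, q=107
  k=4: a=3, p=6463, q=373

6463/373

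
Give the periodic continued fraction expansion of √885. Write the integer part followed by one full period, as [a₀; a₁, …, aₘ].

[29; 1, 2, 1, 58]

a₀ = ⌊√885⌋ = 29.
With m₀=0, d₀=1 and mₖ₊₁ = dₖaₖ − mₖ, dₖ₊₁ = (n − mₖ₊₁²)/dₖ, aₖ₊₁ = ⌊(a₀+mₖ₊₁)/dₖ₊₁⌋:
  k=1: m=29, d=44, a=1
  k=2: m=15, d=15, a=2
  k=3: m=15, d=44, a=1
  k=4: m=29, d=1, a=58
d=1 and a=2a₀=58 at k=4, so the next step gives (m, d) = (29, 44) again — its k=1 value — and the period has length 4.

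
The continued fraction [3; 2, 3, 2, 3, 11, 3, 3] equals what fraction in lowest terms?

21907/6375

Using pₖ = aₖpₖ₋₁ + pₖ₋₂ and qₖ = aₖqₖ₋₁ + qₖ₋₂:
  k=0: a=3, p=3, q=1
  k=1: a=2, p=7, q=2
  k=2: a=3, p=24, q=7
  k=3: a=2, p=55, q=16
  k=4: a=3, p=189, q=55
  k=5: a=11, p=2134, q=621
  k=6: a=3, p=6591, q=1918
  k=7: a=3, p=21907, q=6375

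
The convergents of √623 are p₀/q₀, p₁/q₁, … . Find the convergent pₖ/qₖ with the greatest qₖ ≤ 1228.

30551/1224

√623 = [24; 1, 23, 1, 48, …] (period length 4).
Convergents:
  p_0/q_0 = 24/1
  p_1/q_1 = 25/1
  p_2/q_2 = 599/24
  p_3/q_3 = 624/25
  p_4/q_4 = 30551/1224
  p_5/q_5 = 31175/1249
q_4 = 1224 ≤ 1228 < 1249 = q_5, so the answer is 30551/1224.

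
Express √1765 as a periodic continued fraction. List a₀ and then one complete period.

a₀ = ⌊√1765⌋ = 42.
With m₀=0, d₀=1 and mₖ₊₁ = dₖaₖ − mₖ, dₖ₊₁ = (n − mₖ₊₁²)/dₖ, aₖ₊₁ = ⌊(a₀+mₖ₊₁)/dₖ₊₁⌋:
  k=1: m=42, d=1, a=84
d=1 and a=2a₀=84 at k=1, so the next step gives (m, d) = (42, 1) again — its k=1 value — and the period has length 1.

[42; 84]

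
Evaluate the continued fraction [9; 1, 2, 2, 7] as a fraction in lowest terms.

Fold from the inside: start with 7/1.
  2 + 1/7 = 15/7
  2 + 7/15 = 37/15
  1 + 15/37 = 52/37
  9 + 37/52 = 505/52

505/52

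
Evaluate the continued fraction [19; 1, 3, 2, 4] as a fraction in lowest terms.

791/40

Using pₖ = aₖpₖ₋₁ + pₖ₋₂ and qₖ = aₖqₖ₋₁ + qₖ₋₂:
  k=0: a=19, p=19, q=1
  k=1: a=1, p=20, q=1
  k=2: a=3, p=79, q=4
  k=3: a=2, p=178, q=9
  k=4: a=4, p=791, q=40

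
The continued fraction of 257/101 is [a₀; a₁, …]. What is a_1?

257 = 2·101 + 55   →  a_0 = 2
101 = 1·55 + 46   →  a_1 = 1

1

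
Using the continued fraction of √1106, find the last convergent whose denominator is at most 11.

√1106 = [33; 3, 1, 8, 1, 3, 66, …] (period length 6).
Convergents:
  p_0/q_0 = 33/1
  p_1/q_1 = 100/3
  p_2/q_2 = 133/4
  p_3/q_3 = 1164/35
q_2 = 4 ≤ 11 < 35 = q_3, so the answer is 133/4.

133/4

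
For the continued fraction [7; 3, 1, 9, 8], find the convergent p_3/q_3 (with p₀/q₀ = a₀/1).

283/39

Using pₖ = aₖpₖ₋₁ + pₖ₋₂, qₖ = aₖqₖ₋₁ + qₖ₋₂ (with p₋₁=1, p₋₂=0, q₋₁=0, q₋₂=1):
  k=0: a=7, p=7, q=1
  k=1: a=3, p=22, q=3
  k=2: a=1, p=29, q=4
  k=3: a=9, p=283, q=39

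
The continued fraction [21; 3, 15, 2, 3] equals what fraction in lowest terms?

Using pₖ = aₖpₖ₋₁ + pₖ₋₂ and qₖ = aₖqₖ₋₁ + qₖ₋₂:
  k=0: a=21, p=21, q=1
  k=1: a=3, p=64, q=3
  k=2: a=15, p=981, q=46
  k=3: a=2, p=2026, q=95
  k=4: a=3, p=7059, q=331

7059/331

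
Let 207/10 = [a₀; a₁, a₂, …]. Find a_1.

1

207 = 20·10 + 7   →  a_0 = 20
10 = 1·7 + 3   →  a_1 = 1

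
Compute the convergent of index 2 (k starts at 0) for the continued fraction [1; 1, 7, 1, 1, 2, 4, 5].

15/8

Using pₖ = aₖpₖ₋₁ + pₖ₋₂, qₖ = aₖqₖ₋₁ + qₖ₋₂ (with p₋₁=1, p₋₂=0, q₋₁=0, q₋₂=1):
  k=0: a=1, p=1, q=1
  k=1: a=1, p=2, q=1
  k=2: a=7, p=15, q=8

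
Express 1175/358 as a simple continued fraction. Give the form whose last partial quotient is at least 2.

1175 = 3*358 + 101
358 = 3*101 + 55
101 = 1*55 + 46
55 = 1*46 + 9
46 = 5*9 + 1
9 = 9*1 + 0  (stop)
So 1175/358 = [3; 3, 1, 1, 5, 9].

[3; 3, 1, 1, 5, 9]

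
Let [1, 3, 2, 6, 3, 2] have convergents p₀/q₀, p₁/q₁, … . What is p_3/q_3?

Using pₖ = aₖpₖ₋₁ + pₖ₋₂, qₖ = aₖqₖ₋₁ + qₖ₋₂ (with p₋₁=1, p₋₂=0, q₋₁=0, q₋₂=1):
  k=0: a=1, p=1, q=1
  k=1: a=3, p=4, q=3
  k=2: a=2, p=9, q=7
  k=3: a=6, p=58, q=45

58/45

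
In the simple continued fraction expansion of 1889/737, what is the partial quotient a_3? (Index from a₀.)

1889 = 2·737 + 415   →  a_0 = 2
737 = 1·415 + 322   →  a_1 = 1
415 = 1·322 + 93   →  a_2 = 1
322 = 3·93 + 43   →  a_3 = 3

3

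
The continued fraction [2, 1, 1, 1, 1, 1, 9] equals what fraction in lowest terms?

Fold from the inside: start with 9/1.
  1 + 1/9 = 10/9
  1 + 9/10 = 19/10
  1 + 10/19 = 29/19
  1 + 19/29 = 48/29
  1 + 29/48 = 77/48
  2 + 48/77 = 202/77

202/77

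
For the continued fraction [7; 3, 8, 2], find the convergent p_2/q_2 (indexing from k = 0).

Using pₖ = aₖpₖ₋₁ + pₖ₋₂, qₖ = aₖqₖ₋₁ + qₖ₋₂ (with p₋₁=1, p₋₂=0, q₋₁=0, q₋₂=1):
  k=0: a=7, p=7, q=1
  k=1: a=3, p=22, q=3
  k=2: a=8, p=183, q=25

183/25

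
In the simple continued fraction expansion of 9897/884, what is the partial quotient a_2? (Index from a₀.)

9897 = 11·884 + 173   →  a_0 = 11
884 = 5·173 + 19   →  a_1 = 5
173 = 9·19 + 2   →  a_2 = 9

9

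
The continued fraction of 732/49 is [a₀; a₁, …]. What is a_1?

732 = 14·49 + 46   →  a_0 = 14
49 = 1·46 + 3   →  a_1 = 1

1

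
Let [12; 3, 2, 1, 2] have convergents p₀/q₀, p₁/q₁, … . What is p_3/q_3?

Using pₖ = aₖpₖ₋₁ + pₖ₋₂, qₖ = aₖqₖ₋₁ + qₖ₋₂ (with p₋₁=1, p₋₂=0, q₋₁=0, q₋₂=1):
  k=0: a=12, p=12, q=1
  k=1: a=3, p=37, q=3
  k=2: a=2, p=86, q=7
  k=3: a=1, p=123, q=10

123/10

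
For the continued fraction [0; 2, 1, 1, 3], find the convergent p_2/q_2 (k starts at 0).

1/3

Using pₖ = aₖpₖ₋₁ + pₖ₋₂, qₖ = aₖqₖ₋₁ + qₖ₋₂ (with p₋₁=1, p₋₂=0, q₋₁=0, q₋₂=1):
  k=0: a=0, p=0, q=1
  k=1: a=2, p=1, q=2
  k=2: a=1, p=1, q=3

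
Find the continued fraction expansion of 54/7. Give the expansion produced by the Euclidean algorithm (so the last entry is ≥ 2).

[7; 1, 2, 2]

54 = 7×7 + 5
7 = 1×5 + 2
5 = 2×2 + 1
2 = 2×1 + 0  (stop)
So 54/7 = [7; 1, 2, 2].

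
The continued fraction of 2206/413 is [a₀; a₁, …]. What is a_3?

13

2206 = 5·413 + 141   →  a_0 = 5
413 = 2·141 + 131   →  a_1 = 2
141 = 1·131 + 10   →  a_2 = 1
131 = 13·10 + 1   →  a_3 = 13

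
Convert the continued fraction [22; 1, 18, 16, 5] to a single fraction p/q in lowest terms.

35431/1544

Fold from the inside: start with 5/1.
  16 + 1/5 = 81/5
  18 + 5/81 = 1463/81
  1 + 81/1463 = 1544/1463
  22 + 1463/1544 = 35431/1544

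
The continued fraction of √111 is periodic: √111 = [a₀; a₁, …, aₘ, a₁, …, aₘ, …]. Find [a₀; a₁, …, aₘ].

[10; 1, 1, 6, 1, 1, 20]

a₀ = ⌊√111⌋ = 10.
With m₀=0, d₀=1 and mₖ₊₁ = dₖaₖ − mₖ, dₖ₊₁ = (n − mₖ₊₁²)/dₖ, aₖ₊₁ = ⌊(a₀+mₖ₊₁)/dₖ₊₁⌋:
  k=1: m=10, d=11, a=1
  k=2: m=1, d=10, a=1
  k=3: m=9, d=3, a=6
  k=4: m=9, d=10, a=1
  k=5: m=1, d=11, a=1
  k=6: m=10, d=1, a=20
d=1 and a=2a₀=20 at k=6, so the next step gives (m, d) = (10, 11) again — its k=1 value — and the period has length 6.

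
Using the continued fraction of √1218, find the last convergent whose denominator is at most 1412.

24395/699

√1218 = [34; 1, 8, 1, 68, …] (period length 4).
Convergents:
  p_0/q_0 = 34/1
  p_1/q_1 = 35/1
  p_2/q_2 = 314/9
  p_3/q_3 = 349/10
  p_4/q_4 = 24046/689
  p_5/q_5 = 24395/699
  p_6/q_6 = 219206/6281
q_5 = 699 ≤ 1412 < 6281 = q_6, so the answer is 24395/699.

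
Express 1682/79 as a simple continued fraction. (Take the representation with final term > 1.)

1682 = 21×79 + 23
79 = 3×23 + 10
23 = 2×10 + 3
10 = 3×3 + 1
3 = 3×1 + 0  (stop)
So 1682/79 = [21; 3, 2, 3, 3].

[21; 3, 2, 3, 3]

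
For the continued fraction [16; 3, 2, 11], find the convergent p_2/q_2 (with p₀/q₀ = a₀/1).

Using pₖ = aₖpₖ₋₁ + pₖ₋₂, qₖ = aₖqₖ₋₁ + qₖ₋₂ (with p₋₁=1, p₋₂=0, q₋₁=0, q₋₂=1):
  k=0: a=16, p=16, q=1
  k=1: a=3, p=49, q=3
  k=2: a=2, p=114, q=7

114/7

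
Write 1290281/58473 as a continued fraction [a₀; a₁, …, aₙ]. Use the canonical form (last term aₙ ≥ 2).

[22; 15, 11, 7, 2, 2, 9]

1290281 = 22·58473 + 3875
58473 = 15·3875 + 348
3875 = 11·348 + 47
348 = 7·47 + 19
47 = 2·19 + 9
19 = 2·9 + 1
9 = 9·1 + 0  (stop)
So 1290281/58473 = [22; 15, 11, 7, 2, 2, 9].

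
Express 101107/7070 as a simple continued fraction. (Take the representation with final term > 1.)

101107 = 14×7070 + 2127
7070 = 3×2127 + 689
2127 = 3×689 + 60
689 = 11×60 + 29
60 = 2×29 + 2
29 = 14×2 + 1
2 = 2×1 + 0  (stop)
So 101107/7070 = [14; 3, 3, 11, 2, 14, 2].

[14; 3, 3, 11, 2, 14, 2]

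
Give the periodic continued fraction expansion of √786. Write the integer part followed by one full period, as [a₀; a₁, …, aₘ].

a₀ = ⌊√786⌋ = 28.
With m₀=0, d₀=1 and mₖ₊₁ = dₖaₖ − mₖ, dₖ₊₁ = (n − mₖ₊₁²)/dₖ, aₖ₊₁ = ⌊(a₀+mₖ₊₁)/dₖ₊₁⌋:
  k=1: m=28, d=2, a=28
  k=2: m=28, d=1, a=56
d=1 and a=2a₀=56 at k=2, so the next step gives (m, d) = (28, 2) again — its k=1 value — and the period has length 2.

[28; 28, 56]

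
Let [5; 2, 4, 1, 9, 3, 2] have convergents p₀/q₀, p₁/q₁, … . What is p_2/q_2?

Using pₖ = aₖpₖ₋₁ + pₖ₋₂, qₖ = aₖqₖ₋₁ + qₖ₋₂ (with p₋₁=1, p₋₂=0, q₋₁=0, q₋₂=1):
  k=0: a=5, p=5, q=1
  k=1: a=2, p=11, q=2
  k=2: a=4, p=49, q=9

49/9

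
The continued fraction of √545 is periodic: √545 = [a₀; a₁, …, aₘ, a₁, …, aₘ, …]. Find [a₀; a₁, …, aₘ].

a₀ = ⌊√545⌋ = 23.
With m₀=0, d₀=1 and mₖ₊₁ = dₖaₖ − mₖ, dₖ₊₁ = (n − mₖ₊₁²)/dₖ, aₖ₊₁ = ⌊(a₀+mₖ₊₁)/dₖ₊₁⌋:
  k=1: m=23, d=16, a=2
  k=2: m=9, d=29, a=1
  k=3: m=20, d=5, a=8
  k=4: m=20, d=29, a=1
  k=5: m=9, d=16, a=2
  k=6: m=23, d=1, a=46
d=1 and a=2a₀=46 at k=6, so the next step gives (m, d) = (23, 16) again — its k=1 value — and the period has length 6.

[23; 2, 1, 8, 1, 2, 46]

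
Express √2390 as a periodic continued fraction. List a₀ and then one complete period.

a₀ = ⌊√2390⌋ = 48.
With m₀=0, d₀=1 and mₖ₊₁ = dₖaₖ − mₖ, dₖ₊₁ = (n − mₖ₊₁²)/dₖ, aₖ₊₁ = ⌊(a₀+mₖ₊₁)/dₖ₊₁⌋:
  k=1: m=48, d=86, a=1
  k=2: m=38, d=11, a=7
  k=3: m=39, d=79, a=1
  k=4: m=40, d=10, a=8
  k=5: m=40, d=79, a=1
  k=6: m=39, d=11, a=7
  k=7: m=38, d=86, a=1
  k=8: m=48, d=1, a=96
d=1 and a=2a₀=96 at k=8, so the next step gives (m, d) = (48, 86) again — its k=1 value — and the period has length 8.

[48; 1, 7, 1, 8, 1, 7, 1, 96]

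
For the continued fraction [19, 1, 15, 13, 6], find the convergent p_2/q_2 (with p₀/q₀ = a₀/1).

319/16

Using pₖ = aₖpₖ₋₁ + pₖ₋₂, qₖ = aₖqₖ₋₁ + qₖ₋₂ (with p₋₁=1, p₋₂=0, q₋₁=0, q₋₂=1):
  k=0: a=19, p=19, q=1
  k=1: a=1, p=20, q=1
  k=2: a=15, p=319, q=16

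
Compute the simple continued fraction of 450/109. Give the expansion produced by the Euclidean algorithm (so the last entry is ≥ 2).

[4; 7, 1, 3, 1, 2]

450 = 4×109 + 14
109 = 7×14 + 11
14 = 1×11 + 3
11 = 3×3 + 2
3 = 1×2 + 1
2 = 2×1 + 0  (stop)
So 450/109 = [4; 7, 1, 3, 1, 2].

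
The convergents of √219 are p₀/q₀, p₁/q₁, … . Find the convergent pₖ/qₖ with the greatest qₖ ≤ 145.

2131/144

√219 = [14; 1, 3, 1, 28, …] (period length 4).
Convergents:
  p_0/q_0 = 14/1
  p_1/q_1 = 15/1
  p_2/q_2 = 59/4
  p_3/q_3 = 74/5
  p_4/q_4 = 2131/144
  p_5/q_5 = 2205/149
q_4 = 144 ≤ 145 < 149 = q_5, so the answer is 2131/144.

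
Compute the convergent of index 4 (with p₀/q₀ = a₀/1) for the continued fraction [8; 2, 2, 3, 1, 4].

Using pₖ = aₖpₖ₋₁ + pₖ₋₂, qₖ = aₖqₖ₋₁ + qₖ₋₂ (with p₋₁=1, p₋₂=0, q₋₁=0, q₋₂=1):
  k=0: a=8, p=8, q=1
  k=1: a=2, p=17, q=2
  k=2: a=2, p=42, q=5
  k=3: a=3, p=143, q=17
  k=4: a=1, p=185, q=22

185/22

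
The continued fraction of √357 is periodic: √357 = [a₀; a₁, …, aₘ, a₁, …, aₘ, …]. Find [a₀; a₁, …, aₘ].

a₀ = ⌊√357⌋ = 18.

[18; 1, 8, 2, 8, 1, 36]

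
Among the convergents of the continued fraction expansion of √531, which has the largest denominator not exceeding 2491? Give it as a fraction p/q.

24403/1059

√531 = [23; 23, 46, …] (period length 2).
Convergents:
  p_0/q_0 = 23/1
  p_1/q_1 = 530/23
  p_2/q_2 = 24403/1059
  p_3/q_3 = 561799/24380
q_2 = 1059 ≤ 2491 < 24380 = q_3, so the answer is 24403/1059.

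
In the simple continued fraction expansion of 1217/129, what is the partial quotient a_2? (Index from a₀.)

3

1217 = 9·129 + 56   →  a_0 = 9
129 = 2·56 + 17   →  a_1 = 2
56 = 3·17 + 5   →  a_2 = 3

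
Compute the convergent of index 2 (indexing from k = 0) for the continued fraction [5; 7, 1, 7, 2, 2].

Using pₖ = aₖpₖ₋₁ + pₖ₋₂, qₖ = aₖqₖ₋₁ + qₖ₋₂ (with p₋₁=1, p₋₂=0, q₋₁=0, q₋₂=1):
  k=0: a=5, p=5, q=1
  k=1: a=7, p=36, q=7
  k=2: a=1, p=41, q=8

41/8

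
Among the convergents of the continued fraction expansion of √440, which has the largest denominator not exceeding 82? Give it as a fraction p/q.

881/42

√440 = [20; 1, 40, …] (period length 2).
Convergents:
  p_0/q_0 = 20/1
  p_1/q_1 = 21/1
  p_2/q_2 = 860/41
  p_3/q_3 = 881/42
  p_4/q_4 = 36100/1721
q_3 = 42 ≤ 82 < 1721 = q_4, so the answer is 881/42.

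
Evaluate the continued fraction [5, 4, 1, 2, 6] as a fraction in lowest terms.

464/89

Fold from the inside: start with 6/1.
  2 + 1/6 = 13/6
  1 + 6/13 = 19/13
  4 + 13/19 = 89/19
  5 + 19/89 = 464/89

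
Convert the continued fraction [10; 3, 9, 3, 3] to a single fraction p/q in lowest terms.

Using pₖ = aₖpₖ₋₁ + pₖ₋₂ and qₖ = aₖqₖ₋₁ + qₖ₋₂:
  k=0: a=10, p=10, q=1
  k=1: a=3, p=31, q=3
  k=2: a=9, p=289, q=28
  k=3: a=3, p=898, q=87
  k=4: a=3, p=2983, q=289

2983/289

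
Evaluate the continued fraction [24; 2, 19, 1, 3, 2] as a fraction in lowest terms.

8938/365

Using pₖ = aₖpₖ₋₁ + pₖ₋₂ and qₖ = aₖqₖ₋₁ + qₖ₋₂:
  k=0: a=24, p=24, q=1
  k=1: a=2, p=49, q=2
  k=2: a=19, p=955, q=39
  k=3: a=1, p=1004, q=41
  k=4: a=3, p=3967, q=162
  k=5: a=2, p=8938, q=365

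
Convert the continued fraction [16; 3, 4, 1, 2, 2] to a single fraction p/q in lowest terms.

1729/106

Using pₖ = aₖpₖ₋₁ + pₖ₋₂ and qₖ = aₖqₖ₋₁ + qₖ₋₂:
  k=0: a=16, p=16, q=1
  k=1: a=3, p=49, q=3
  k=2: a=4, p=212, q=13
  k=3: a=1, p=261, q=16
  k=4: a=2, p=734, q=45
  k=5: a=2, p=1729, q=106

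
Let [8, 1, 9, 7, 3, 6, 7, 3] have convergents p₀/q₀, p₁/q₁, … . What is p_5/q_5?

Using pₖ = aₖpₖ₋₁ + pₖ₋₂, qₖ = aₖqₖ₋₁ + qₖ₋₂ (with p₋₁=1, p₋₂=0, q₋₁=0, q₋₂=1):
  k=0: a=8, p=8, q=1
  k=1: a=1, p=9, q=1
  k=2: a=9, p=89, q=10
  k=3: a=7, p=632, q=71
  k=4: a=3, p=1985, q=223
  k=5: a=6, p=12542, q=1409

12542/1409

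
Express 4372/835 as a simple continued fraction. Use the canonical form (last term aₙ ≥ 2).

[5; 4, 4, 5, 4, 2]

4372 = 5·835 + 197
835 = 4·197 + 47
197 = 4·47 + 9
47 = 5·9 + 2
9 = 4·2 + 1
2 = 2·1 + 0  (stop)
So 4372/835 = [5; 4, 4, 5, 4, 2].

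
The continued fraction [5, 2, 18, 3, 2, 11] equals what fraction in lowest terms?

Fold from the inside: start with 11/1.
  2 + 1/11 = 23/11
  3 + 11/23 = 80/23
  18 + 23/80 = 1463/80
  2 + 80/1463 = 3006/1463
  5 + 1463/3006 = 16493/3006

16493/3006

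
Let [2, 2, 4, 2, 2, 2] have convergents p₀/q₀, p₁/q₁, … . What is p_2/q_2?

22/9

Using pₖ = aₖpₖ₋₁ + pₖ₋₂, qₖ = aₖqₖ₋₁ + qₖ₋₂ (with p₋₁=1, p₋₂=0, q₋₁=0, q₋₂=1):
  k=0: a=2, p=2, q=1
  k=1: a=2, p=5, q=2
  k=2: a=4, p=22, q=9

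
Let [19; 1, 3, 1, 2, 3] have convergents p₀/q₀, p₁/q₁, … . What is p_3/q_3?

99/5

Using pₖ = aₖpₖ₋₁ + pₖ₋₂, qₖ = aₖqₖ₋₁ + qₖ₋₂ (with p₋₁=1, p₋₂=0, q₋₁=0, q₋₂=1):
  k=0: a=19, p=19, q=1
  k=1: a=1, p=20, q=1
  k=2: a=3, p=79, q=4
  k=3: a=1, p=99, q=5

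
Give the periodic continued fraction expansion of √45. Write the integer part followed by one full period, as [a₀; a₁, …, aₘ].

a₀ = ⌊√45⌋ = 6.

[6; 1, 2, 2, 2, 1, 12]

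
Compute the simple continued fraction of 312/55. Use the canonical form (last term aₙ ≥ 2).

[5; 1, 2, 18]

312 = 5*55 + 37
55 = 1*37 + 18
37 = 2*18 + 1
18 = 18*1 + 0  (stop)
So 312/55 = [5; 1, 2, 18].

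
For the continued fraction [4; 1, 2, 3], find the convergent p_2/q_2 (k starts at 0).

Using pₖ = aₖpₖ₋₁ + pₖ₋₂, qₖ = aₖqₖ₋₁ + qₖ₋₂ (with p₋₁=1, p₋₂=0, q₋₁=0, q₋₂=1):
  k=0: a=4, p=4, q=1
  k=1: a=1, p=5, q=1
  k=2: a=2, p=14, q=3

14/3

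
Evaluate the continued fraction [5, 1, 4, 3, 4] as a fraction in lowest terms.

Fold from the inside: start with 4/1.
  3 + 1/4 = 13/4
  4 + 4/13 = 56/13
  1 + 13/56 = 69/56
  5 + 56/69 = 401/69

401/69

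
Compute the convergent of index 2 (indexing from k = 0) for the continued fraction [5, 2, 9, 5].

104/19

Using pₖ = aₖpₖ₋₁ + pₖ₋₂, qₖ = aₖqₖ₋₁ + qₖ₋₂ (with p₋₁=1, p₋₂=0, q₋₁=0, q₋₂=1):
  k=0: a=5, p=5, q=1
  k=1: a=2, p=11, q=2
  k=2: a=9, p=104, q=19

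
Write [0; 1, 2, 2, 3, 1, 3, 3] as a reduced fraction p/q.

271/382

Fold from the inside: start with 3/1.
  3 + 1/3 = 10/3
  1 + 3/10 = 13/10
  3 + 10/13 = 49/13
  2 + 13/49 = 111/49
  2 + 49/111 = 271/111
  1 + 111/271 = 382/271
  0 + 271/382 = 271/382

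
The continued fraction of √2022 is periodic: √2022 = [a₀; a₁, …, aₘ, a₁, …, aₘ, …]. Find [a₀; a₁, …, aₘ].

a₀ = ⌊√2022⌋ = 44.
With m₀=0, d₀=1 and mₖ₊₁ = dₖaₖ − mₖ, dₖ₊₁ = (n − mₖ₊₁²)/dₖ, aₖ₊₁ = ⌊(a₀+mₖ₊₁)/dₖ₊₁⌋:
  k=1: m=44, d=86, a=1
  k=2: m=42, d=3, a=28
  k=3: m=42, d=86, a=1
  k=4: m=44, d=1, a=88
d=1 and a=2a₀=88 at k=4, so the next step gives (m, d) = (44, 86) again — its k=1 value — and the period has length 4.

[44; 1, 28, 1, 88]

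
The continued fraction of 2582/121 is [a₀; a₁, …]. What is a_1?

2582 = 21·121 + 41   →  a_0 = 21
121 = 2·41 + 39   →  a_1 = 2

2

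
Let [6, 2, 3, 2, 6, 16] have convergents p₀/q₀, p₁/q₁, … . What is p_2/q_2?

45/7

Using pₖ = aₖpₖ₋₁ + pₖ₋₂, qₖ = aₖqₖ₋₁ + qₖ₋₂ (with p₋₁=1, p₋₂=0, q₋₁=0, q₋₂=1):
  k=0: a=6, p=6, q=1
  k=1: a=2, p=13, q=2
  k=2: a=3, p=45, q=7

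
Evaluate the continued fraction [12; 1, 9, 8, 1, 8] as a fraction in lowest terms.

10437/809

Using pₖ = aₖpₖ₋₁ + pₖ₋₂ and qₖ = aₖqₖ₋₁ + qₖ₋₂:
  k=0: a=12, p=12, q=1
  k=1: a=1, p=13, q=1
  k=2: a=9, p=129, q=10
  k=3: a=8, p=1045, q=81
  k=4: a=1, p=1174, q=91
  k=5: a=8, p=10437, q=809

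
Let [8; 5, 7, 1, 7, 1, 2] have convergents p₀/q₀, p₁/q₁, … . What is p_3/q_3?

Using pₖ = aₖpₖ₋₁ + pₖ₋₂, qₖ = aₖqₖ₋₁ + qₖ₋₂ (with p₋₁=1, p₋₂=0, q₋₁=0, q₋₂=1):
  k=0: a=8, p=8, q=1
  k=1: a=5, p=41, q=5
  k=2: a=7, p=295, q=36
  k=3: a=1, p=336, q=41

336/41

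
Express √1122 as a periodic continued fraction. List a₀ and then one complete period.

[33; 2, 66]

a₀ = ⌊√1122⌋ = 33.
With m₀=0, d₀=1 and mₖ₊₁ = dₖaₖ − mₖ, dₖ₊₁ = (n − mₖ₊₁²)/dₖ, aₖ₊₁ = ⌊(a₀+mₖ₊₁)/dₖ₊₁⌋:
  k=1: m=33, d=33, a=2
  k=2: m=33, d=1, a=66
d=1 and a=2a₀=66 at k=2, so the next step gives (m, d) = (33, 33) again — its k=1 value — and the period has length 2.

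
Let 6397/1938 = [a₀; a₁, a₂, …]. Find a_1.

3

6397 = 3·1938 + 583   →  a_0 = 3
1938 = 3·583 + 189   →  a_1 = 3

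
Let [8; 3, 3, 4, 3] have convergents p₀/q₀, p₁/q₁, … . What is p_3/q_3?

357/43

Using pₖ = aₖpₖ₋₁ + pₖ₋₂, qₖ = aₖqₖ₋₁ + qₖ₋₂ (with p₋₁=1, p₋₂=0, q₋₁=0, q₋₂=1):
  k=0: a=8, p=8, q=1
  k=1: a=3, p=25, q=3
  k=2: a=3, p=83, q=10
  k=3: a=4, p=357, q=43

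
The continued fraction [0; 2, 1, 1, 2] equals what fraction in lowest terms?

5/13

Fold from the inside: start with 2/1.
  1 + 1/2 = 3/2
  1 + 2/3 = 5/3
  2 + 3/5 = 13/5
  0 + 5/13 = 5/13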